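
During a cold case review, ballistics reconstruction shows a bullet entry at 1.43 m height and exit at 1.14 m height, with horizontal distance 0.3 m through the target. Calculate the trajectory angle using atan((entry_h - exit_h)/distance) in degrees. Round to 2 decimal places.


Bullet trajectory angle:
Height difference = 1.43 - 1.14 = 0.29 m
angle = atan(0.29 / 0.3)
angle = atan(0.966667)
angle = 44.03 degrees

44.03


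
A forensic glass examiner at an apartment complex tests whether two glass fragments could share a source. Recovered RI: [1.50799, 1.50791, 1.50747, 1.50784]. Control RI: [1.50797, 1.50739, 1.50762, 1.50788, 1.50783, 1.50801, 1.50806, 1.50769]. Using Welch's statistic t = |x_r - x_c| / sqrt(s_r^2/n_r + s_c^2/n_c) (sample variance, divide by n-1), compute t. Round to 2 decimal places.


Welch's t-criterion for glass RI comparison:
Recovered mean = sum / n_r = 6.03121 / 4 = 1.5078025
Control mean = sum / n_c = 12.06245 / 8 = 1.5078063
Recovered sample variance s_r^2 = 5.28917e-08
Control sample variance s_c^2 = 5.14554e-08
Welch SE (unpooled) = sqrt(s_r^2/n_r + s_c^2/n_c) = sqrt(1.32229e-08 + 6.43192e-09) = sqrt(1.96548e-08) = 0.000140196
|mean_r - mean_c| = 3.75e-06
t = 3.75e-06 / 0.000140196 = 0.03

0.03


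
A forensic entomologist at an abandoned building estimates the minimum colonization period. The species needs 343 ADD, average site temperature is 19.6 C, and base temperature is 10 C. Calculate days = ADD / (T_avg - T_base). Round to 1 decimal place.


Insect development time:
Effective temperature = avg_temp - T_base = 19.6 - 10 = 9.6 C
Days = ADD / effective_temp = 343 / 9.6 = 35.7 days

35.7


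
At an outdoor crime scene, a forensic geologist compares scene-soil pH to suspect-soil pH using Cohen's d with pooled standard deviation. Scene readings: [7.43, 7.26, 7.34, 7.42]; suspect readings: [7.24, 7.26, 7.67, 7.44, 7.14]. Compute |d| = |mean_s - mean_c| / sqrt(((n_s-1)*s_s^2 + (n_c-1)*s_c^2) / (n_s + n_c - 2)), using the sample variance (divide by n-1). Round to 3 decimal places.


Pooled-variance Cohen's d for soil pH comparison:
Scene mean = 29.45 / 4 = 7.3625
Suspect mean = 36.75 / 5 = 7.35
Scene sample variance s_s^2 = 0.006292
Suspect sample variance s_c^2 = 0.0437
Pooled variance = ((n_s-1)*s_s^2 + (n_c-1)*s_c^2) / (n_s + n_c - 2) = 0.027668
Pooled SD = sqrt(0.027668) = 0.166337
Mean difference = 0.0125
|d| = |0.0125| / 0.166337 = 0.075

0.075


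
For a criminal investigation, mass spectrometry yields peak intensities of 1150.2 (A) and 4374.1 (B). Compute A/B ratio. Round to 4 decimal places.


Spectral peak ratio:
Peak A = 1150.2 counts
Peak B = 4374.1 counts
Ratio = 1150.2 / 4374.1 = 0.2630

0.2630


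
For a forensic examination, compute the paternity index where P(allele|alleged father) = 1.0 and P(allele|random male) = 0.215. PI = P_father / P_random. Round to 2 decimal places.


Paternity Index calculation:
PI = P(allele|father) / P(allele|random)
PI = 1.0 / 0.215
PI = 4.65

4.65


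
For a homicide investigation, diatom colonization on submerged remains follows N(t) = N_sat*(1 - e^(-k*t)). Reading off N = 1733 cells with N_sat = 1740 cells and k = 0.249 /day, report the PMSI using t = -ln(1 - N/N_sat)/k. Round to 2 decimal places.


PMSI from diatom colonization curve:
N / N_sat = 1733 / 1740 = 0.995977
1 - N/N_sat = 0.004023
ln(1 - N/N_sat) = -5.515727
t = -ln(1 - N/N_sat) / k = -(-5.515727) / 0.249 = 22.15 days

22.15


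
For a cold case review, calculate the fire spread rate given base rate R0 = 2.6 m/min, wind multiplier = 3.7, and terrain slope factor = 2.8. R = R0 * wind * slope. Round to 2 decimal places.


Fire spread rate calculation:
R = R0 * wind_factor * slope_factor
= 2.6 * 3.7 * 2.8
= 9.62 * 2.8
= 26.94 m/min

26.94


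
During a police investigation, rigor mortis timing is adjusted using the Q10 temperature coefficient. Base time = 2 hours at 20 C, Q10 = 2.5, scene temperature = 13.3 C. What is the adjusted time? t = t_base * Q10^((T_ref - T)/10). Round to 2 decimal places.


Rigor mortis time adjustment:
Exponent = (T_ref - T_actual) / 10 = (20 - 13.3) / 10 = 0.67
Q10 factor = 2.5^0.67 = 1.84765
t_adjusted = 2 * 1.84765 = 3.70 hours

3.70


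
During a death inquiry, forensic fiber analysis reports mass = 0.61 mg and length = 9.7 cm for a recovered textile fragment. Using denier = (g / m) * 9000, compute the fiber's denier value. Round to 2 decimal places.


Denier calculation:
Mass in grams = 0.61 mg / 1000 = 0.00061 g
Length in meters = 9.7 cm / 100 = 0.097 m
Linear density = mass / length = 0.00061 / 0.097 = 0.00628866 g/m
Denier = (g/m) * 9000 = 0.00628866 * 9000 = 56.60

56.60


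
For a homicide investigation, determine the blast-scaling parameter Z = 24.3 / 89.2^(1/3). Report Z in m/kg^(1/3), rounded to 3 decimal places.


Scaled distance calculation:
W^(1/3) = 89.2^(1/3) = 4.468087
Z = R / W^(1/3) = 24.3 / 4.468087
Z = 5.439 m/kg^(1/3)

5.439


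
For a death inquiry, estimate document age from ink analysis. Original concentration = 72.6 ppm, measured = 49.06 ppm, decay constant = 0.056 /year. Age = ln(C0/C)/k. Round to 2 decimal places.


Document age estimation:
C0/C = 72.6 / 49.06 = 1.479821
ln(C0/C) = 0.391921
t = 0.391921 / 0.056 = 7.00 years

7.00


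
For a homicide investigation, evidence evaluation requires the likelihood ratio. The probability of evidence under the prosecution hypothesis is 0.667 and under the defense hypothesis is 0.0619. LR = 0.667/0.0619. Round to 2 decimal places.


Likelihood ratio calculation:
LR = P(E|Hp) / P(E|Hd)
LR = 0.667 / 0.0619
LR = 10.78

10.78


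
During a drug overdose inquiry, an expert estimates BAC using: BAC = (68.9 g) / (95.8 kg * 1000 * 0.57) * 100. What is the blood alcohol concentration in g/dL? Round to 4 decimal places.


Applying the Widmark formula:
BAC = (dose_g / (body_wt * 1000 * r)) * 100
Denominator = 95.8 * 1000 * 0.57 = 54606
BAC = (68.9 / 54606) * 100
BAC = 0.1262 g/dL

0.1262


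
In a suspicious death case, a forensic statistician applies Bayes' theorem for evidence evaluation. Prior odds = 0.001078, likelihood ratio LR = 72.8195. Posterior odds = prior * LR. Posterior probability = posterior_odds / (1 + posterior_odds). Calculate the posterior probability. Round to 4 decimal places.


Bayesian evidence evaluation:
Posterior odds = prior_odds * LR = 0.001078 * 72.8195 = 0.07849942
Posterior probability = posterior_odds / (1 + posterior_odds)
= 0.07849942 / (1 + 0.07849942)
= 0.07849942 / 1.07849942
= 0.0728

0.0728


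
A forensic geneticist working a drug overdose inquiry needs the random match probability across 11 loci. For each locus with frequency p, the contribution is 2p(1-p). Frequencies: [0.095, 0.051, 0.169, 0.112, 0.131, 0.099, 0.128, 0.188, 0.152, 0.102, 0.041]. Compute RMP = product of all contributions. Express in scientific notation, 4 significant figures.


Computing RMP for 11 loci:
Locus 1: 2 * 0.095 * 0.905 = 0.17195
Locus 2: 2 * 0.051 * 0.949 = 0.096798
Locus 3: 2 * 0.169 * 0.831 = 0.280878
Locus 4: 2 * 0.112 * 0.888 = 0.198912
Locus 5: 2 * 0.131 * 0.869 = 0.227678
Locus 6: 2 * 0.099 * 0.901 = 0.178398
Locus 7: 2 * 0.128 * 0.872 = 0.223232
Locus 8: 2 * 0.188 * 0.812 = 0.305312
Locus 9: 2 * 0.152 * 0.848 = 0.257792
Locus 10: 2 * 0.102 * 0.898 = 0.183192
Locus 11: 2 * 0.041 * 0.959 = 0.078638
RMP = 9.560e-09

9.560e-09


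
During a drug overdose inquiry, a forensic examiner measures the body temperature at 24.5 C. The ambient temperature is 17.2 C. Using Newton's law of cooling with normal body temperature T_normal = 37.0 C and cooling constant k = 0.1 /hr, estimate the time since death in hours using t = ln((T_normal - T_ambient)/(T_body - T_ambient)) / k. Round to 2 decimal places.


Using Newton's law of cooling:
t = ln((T_normal - T_ambient) / (T_body - T_ambient)) / k
T_normal - T_ambient = 19.8
T_body - T_ambient = 7.3
Ratio = 2.712329
ln(ratio) = 0.997808
t = 0.997808 / 0.1 = 9.98 hours

9.98


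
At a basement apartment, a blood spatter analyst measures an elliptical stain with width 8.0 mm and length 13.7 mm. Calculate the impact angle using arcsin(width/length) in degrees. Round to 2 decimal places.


Blood spatter impact angle calculation:
width / length = 8.0 / 13.7 = 0.583942
angle = arcsin(0.583942)
angle = 35.73 degrees

35.73


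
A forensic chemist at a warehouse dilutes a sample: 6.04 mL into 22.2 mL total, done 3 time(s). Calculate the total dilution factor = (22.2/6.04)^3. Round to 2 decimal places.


Dilution factor calculation:
Single dilution = V_total / V_sample = 22.2 / 6.04 ≈ 3.675497
Number of dilutions = 3
Total DF = (22.2 / 6.04)^3 (full precision, rounded at the end) = 49.65

49.65


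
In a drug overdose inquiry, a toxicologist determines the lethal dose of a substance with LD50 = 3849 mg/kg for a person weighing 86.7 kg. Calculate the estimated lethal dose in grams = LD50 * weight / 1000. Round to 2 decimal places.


Lethal dose calculation:
Lethal dose = LD50 * body_weight / 1000
= 3849 * 86.7 / 1000
= 333708.3 / 1000
= 333.71 g

333.71


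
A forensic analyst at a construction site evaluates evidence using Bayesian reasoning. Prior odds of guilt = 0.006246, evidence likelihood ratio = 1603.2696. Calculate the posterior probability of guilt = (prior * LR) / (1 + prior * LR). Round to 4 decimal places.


Bayesian evidence evaluation:
Posterior odds = prior_odds * LR = 0.006246 * 1603.2696 = 10.01402
Posterior probability = posterior_odds / (1 + posterior_odds)
= 10.01402 / (1 + 10.01402)
= 10.01402 / 11.01402
= 0.9092

0.9092


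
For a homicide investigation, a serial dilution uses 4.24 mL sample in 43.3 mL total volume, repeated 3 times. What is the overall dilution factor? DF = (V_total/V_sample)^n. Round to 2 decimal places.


Dilution factor calculation:
Single dilution = V_total / V_sample = 43.3 / 4.24 ≈ 10.212264
Number of dilutions = 3
Total DF = (43.3 / 4.24)^3 (full precision, rounded at the end) = 1065.04

1065.04


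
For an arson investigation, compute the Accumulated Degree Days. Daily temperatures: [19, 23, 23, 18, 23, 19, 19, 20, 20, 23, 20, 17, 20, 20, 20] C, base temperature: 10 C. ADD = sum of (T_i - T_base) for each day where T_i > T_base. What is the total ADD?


Computing ADD day by day:
Day 1: max(0, 19 - 10) = 9
Day 2: max(0, 23 - 10) = 13
Day 3: max(0, 23 - 10) = 13
Day 4: max(0, 18 - 10) = 8
Day 5: max(0, 23 - 10) = 13
Day 6: max(0, 19 - 10) = 9
Day 7: max(0, 19 - 10) = 9
Day 8: max(0, 20 - 10) = 10
Day 9: max(0, 20 - 10) = 10
Day 10: max(0, 23 - 10) = 13
Day 11: max(0, 20 - 10) = 10
Day 12: max(0, 17 - 10) = 7
Day 13: max(0, 20 - 10) = 10
Day 14: max(0, 20 - 10) = 10
Day 15: max(0, 20 - 10) = 10
Total ADD = 154

154


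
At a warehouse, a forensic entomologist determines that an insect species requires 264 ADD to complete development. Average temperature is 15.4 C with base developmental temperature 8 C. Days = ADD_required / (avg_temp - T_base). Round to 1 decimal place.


Insect development time:
Effective temperature = avg_temp - T_base = 15.4 - 8 = 7.4 C
Days = ADD / effective_temp = 264 / 7.4 = 35.7 days

35.7


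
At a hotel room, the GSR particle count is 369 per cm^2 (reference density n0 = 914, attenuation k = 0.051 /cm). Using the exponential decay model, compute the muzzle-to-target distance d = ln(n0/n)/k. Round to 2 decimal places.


GSR distance calculation:
n0/n = 914 / 369 = 2.476965
ln(n0/n) = 0.907034
d = 0.907034 / 0.051 = 17.78 cm

17.78


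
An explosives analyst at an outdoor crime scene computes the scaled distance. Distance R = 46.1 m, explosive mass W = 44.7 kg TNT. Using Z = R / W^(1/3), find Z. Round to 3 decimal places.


Scaled distance calculation:
W^(1/3) = 44.7^(1/3) = 3.548971
Z = R / W^(1/3) = 46.1 / 3.548971
Z = 12.990 m/kg^(1/3)

12.990


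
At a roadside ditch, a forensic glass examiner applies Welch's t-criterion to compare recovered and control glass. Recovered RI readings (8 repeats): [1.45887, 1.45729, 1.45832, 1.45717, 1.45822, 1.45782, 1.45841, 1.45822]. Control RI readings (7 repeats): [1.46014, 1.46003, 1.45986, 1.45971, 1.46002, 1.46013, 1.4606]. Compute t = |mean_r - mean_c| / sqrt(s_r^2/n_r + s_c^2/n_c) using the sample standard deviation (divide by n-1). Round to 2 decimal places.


Welch's t-criterion for glass RI comparison:
Recovered mean = sum / n_r = 11.66432 / 8 = 1.45804
Control mean = sum / n_c = 10.22049 / 7 = 1.46007
Recovered sample variance s_r^2 = 3.33829e-07
Control sample variance s_c^2 = 7.78667e-08
Welch SE (unpooled) = sqrt(s_r^2/n_r + s_c^2/n_c) = sqrt(4.17286e-08 + 1.11238e-08) = sqrt(5.28524e-08) = 0.000229896
|mean_r - mean_c| = 0.00203
t = 0.00203 / 0.000229896 = 8.83

8.83


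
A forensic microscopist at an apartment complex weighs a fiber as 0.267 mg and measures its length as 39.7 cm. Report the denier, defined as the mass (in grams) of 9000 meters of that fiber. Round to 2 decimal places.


Denier calculation:
Mass in grams = 0.267 mg / 1000 = 0.000267 g
Length in meters = 39.7 cm / 100 = 0.397 m
Linear density = mass / length = 0.000267 / 0.397 = 0.00067254 g/m
Denier = (g/m) * 9000 = 0.00067254 * 9000 = 6.05

6.05


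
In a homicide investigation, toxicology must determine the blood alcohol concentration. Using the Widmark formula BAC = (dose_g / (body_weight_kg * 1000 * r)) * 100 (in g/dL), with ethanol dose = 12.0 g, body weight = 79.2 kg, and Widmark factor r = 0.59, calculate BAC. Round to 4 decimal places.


Applying the Widmark formula:
BAC = (dose_g / (body_wt * 1000 * r)) * 100
Denominator = 79.2 * 1000 * 0.59 = 46728
BAC = (12.0 / 46728) * 100
BAC = 0.0257 g/dL

0.0257


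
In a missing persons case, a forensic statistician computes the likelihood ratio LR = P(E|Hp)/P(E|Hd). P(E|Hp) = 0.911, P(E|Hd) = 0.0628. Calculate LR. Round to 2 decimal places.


Likelihood ratio calculation:
LR = P(E|Hp) / P(E|Hd)
LR = 0.911 / 0.0628
LR = 14.51

14.51


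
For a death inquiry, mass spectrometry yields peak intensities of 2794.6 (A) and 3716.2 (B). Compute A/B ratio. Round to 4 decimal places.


Spectral peak ratio:
Peak A = 2794.6 counts
Peak B = 3716.2 counts
Ratio = 2794.6 / 3716.2 = 0.7520

0.7520


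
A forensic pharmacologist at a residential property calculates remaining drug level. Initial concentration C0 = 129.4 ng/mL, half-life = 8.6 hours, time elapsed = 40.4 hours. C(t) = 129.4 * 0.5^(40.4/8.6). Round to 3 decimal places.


Drug concentration decay:
Number of half-lives = t / t_half = 40.4 / 8.6 = 4.697674
Decay factor = 0.5^4.697674 = 0.03853534
C(t) = 129.4 * 0.03853534 = 4.986 ng/mL

4.986


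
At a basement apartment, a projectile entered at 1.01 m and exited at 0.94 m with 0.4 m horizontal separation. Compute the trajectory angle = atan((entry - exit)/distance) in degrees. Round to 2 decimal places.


Bullet trajectory angle:
Height difference = 1.01 - 0.94 = 0.07 m
angle = atan(0.07 / 0.4)
angle = atan(0.175)
angle = 9.93 degrees

9.93


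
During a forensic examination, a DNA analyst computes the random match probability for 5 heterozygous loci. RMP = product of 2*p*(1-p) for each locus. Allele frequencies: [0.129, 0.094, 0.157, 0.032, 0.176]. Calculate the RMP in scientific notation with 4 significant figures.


Computing RMP for 5 loci:
Locus 1: 2 * 0.129 * 0.871 = 0.224718
Locus 2: 2 * 0.094 * 0.906 = 0.170328
Locus 3: 2 * 0.157 * 0.843 = 0.264702
Locus 4: 2 * 0.032 * 0.968 = 0.061952
Locus 5: 2 * 0.176 * 0.824 = 0.290048
RMP = 1.821e-04

1.821e-04


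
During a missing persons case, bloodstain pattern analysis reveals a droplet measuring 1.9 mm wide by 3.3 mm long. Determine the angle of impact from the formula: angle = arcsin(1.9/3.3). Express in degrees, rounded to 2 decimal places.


Blood spatter impact angle calculation:
width / length = 1.9 / 3.3 = 0.575758
angle = arcsin(0.575758)
angle = 35.15 degrees

35.15


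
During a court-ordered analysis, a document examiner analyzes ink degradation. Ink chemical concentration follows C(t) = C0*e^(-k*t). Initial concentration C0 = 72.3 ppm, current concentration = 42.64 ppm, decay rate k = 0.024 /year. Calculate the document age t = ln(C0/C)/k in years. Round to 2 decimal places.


Document age estimation:
C0/C = 72.3 / 42.64 = 1.695591
ln(C0/C) = 0.528031
t = 0.528031 / 0.024 = 22.00 years

22.00


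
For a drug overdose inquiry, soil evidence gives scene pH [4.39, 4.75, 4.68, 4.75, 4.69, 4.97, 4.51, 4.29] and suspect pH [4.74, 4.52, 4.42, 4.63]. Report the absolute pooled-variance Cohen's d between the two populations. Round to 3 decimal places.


Pooled-variance Cohen's d for soil pH comparison:
Scene mean = 37.03 / 8 = 4.62875
Suspect mean = 18.31 / 4 = 4.5775
Scene sample variance s_s^2 = 0.048298
Suspect sample variance s_c^2 = 0.019092
Pooled variance = ((n_s-1)*s_s^2 + (n_c-1)*s_c^2) / (n_s + n_c - 2) = 0.039536
Pooled SD = sqrt(0.039536) = 0.198837
Mean difference = 0.05125
|d| = |0.05125| / 0.198837 = 0.258

0.258


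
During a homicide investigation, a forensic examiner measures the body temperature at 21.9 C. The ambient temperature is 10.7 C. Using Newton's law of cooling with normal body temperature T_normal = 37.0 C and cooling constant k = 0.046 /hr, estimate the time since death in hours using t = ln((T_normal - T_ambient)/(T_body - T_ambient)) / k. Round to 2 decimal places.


Using Newton's law of cooling:
t = ln((T_normal - T_ambient) / (T_body - T_ambient)) / k
T_normal - T_ambient = 26.3
T_body - T_ambient = 11.2
Ratio = 2.348214
ln(ratio) = 0.853655
t = 0.853655 / 0.046 = 18.56 hours

18.56


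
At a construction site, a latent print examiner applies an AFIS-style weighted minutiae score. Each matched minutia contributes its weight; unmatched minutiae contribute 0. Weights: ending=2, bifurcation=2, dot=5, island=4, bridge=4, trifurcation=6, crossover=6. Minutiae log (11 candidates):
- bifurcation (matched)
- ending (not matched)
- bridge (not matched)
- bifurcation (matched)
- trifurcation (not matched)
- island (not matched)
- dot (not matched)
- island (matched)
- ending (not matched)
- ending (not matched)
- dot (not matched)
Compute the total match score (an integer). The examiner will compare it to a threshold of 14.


Weighted minutiae match score:
  bifurcation: matched, +2 (running total 2)
  ending: not matched, +0
  bridge: not matched, +0
  bifurcation: matched, +2 (running total 4)
  trifurcation: not matched, +0
  island: not matched, +0
  dot: not matched, +0
  island: matched, +4 (running total 8)
  ending: not matched, +0
  ending: not matched, +0
  dot: not matched, +0
Total score = 8
Threshold = 14; verdict = inconclusive

8


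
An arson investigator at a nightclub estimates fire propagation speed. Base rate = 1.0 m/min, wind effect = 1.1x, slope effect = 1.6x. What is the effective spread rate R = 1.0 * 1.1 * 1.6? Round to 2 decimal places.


Fire spread rate calculation:
R = R0 * wind_factor * slope_factor
= 1.0 * 1.1 * 1.6
= 1.1 * 1.6
= 1.76 m/min

1.76


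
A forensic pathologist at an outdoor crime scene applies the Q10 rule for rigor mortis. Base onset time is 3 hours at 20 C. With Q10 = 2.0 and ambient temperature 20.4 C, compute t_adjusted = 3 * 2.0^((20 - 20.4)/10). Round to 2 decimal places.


Rigor mortis time adjustment:
Exponent = (T_ref - T_actual) / 10 = (20 - 20.4) / 10 = -0.04
Q10 factor = 2.0^-0.04 = 0.97265
t_adjusted = 3 * 0.97265 = 2.92 hours

2.92


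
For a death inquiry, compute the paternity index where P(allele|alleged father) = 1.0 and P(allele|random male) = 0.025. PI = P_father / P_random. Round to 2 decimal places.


Paternity Index calculation:
PI = P(allele|father) / P(allele|random)
PI = 1.0 / 0.025
PI = 40.00

40.00


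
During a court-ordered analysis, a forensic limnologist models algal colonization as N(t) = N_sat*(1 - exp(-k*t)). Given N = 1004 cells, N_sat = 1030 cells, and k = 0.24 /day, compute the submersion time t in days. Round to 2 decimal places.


PMSI from diatom colonization curve:
N / N_sat = 1004 / 1030 = 0.974757
1 - N/N_sat = 0.025243
ln(1 - N/N_sat) = -3.679206
t = -ln(1 - N/N_sat) / k = -(-3.679206) / 0.24 = 15.33 days

15.33


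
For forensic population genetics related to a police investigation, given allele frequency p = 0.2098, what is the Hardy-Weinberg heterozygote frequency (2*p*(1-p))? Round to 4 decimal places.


Hardy-Weinberg heterozygote frequency:
q = 1 - p = 1 - 0.2098 = 0.7902
2pq = 2 * 0.2098 * 0.7902 = 0.3316

0.3316


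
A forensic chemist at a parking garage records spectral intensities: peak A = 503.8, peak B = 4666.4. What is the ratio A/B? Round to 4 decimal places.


Spectral peak ratio:
Peak A = 503.8 counts
Peak B = 4666.4 counts
Ratio = 503.8 / 4666.4 = 0.1080

0.1080


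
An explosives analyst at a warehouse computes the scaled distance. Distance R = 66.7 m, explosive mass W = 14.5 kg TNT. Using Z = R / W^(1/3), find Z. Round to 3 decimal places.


Scaled distance calculation:
W^(1/3) = 14.5^(1/3) = 2.438499
Z = R / W^(1/3) = 66.7 / 2.438499
Z = 27.353 m/kg^(1/3)

27.353


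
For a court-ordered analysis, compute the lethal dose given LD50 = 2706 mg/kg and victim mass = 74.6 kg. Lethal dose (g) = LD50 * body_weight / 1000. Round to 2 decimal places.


Lethal dose calculation:
Lethal dose = LD50 * body_weight / 1000
= 2706 * 74.6 / 1000
= 201867.6 / 1000
= 201.87 g

201.87


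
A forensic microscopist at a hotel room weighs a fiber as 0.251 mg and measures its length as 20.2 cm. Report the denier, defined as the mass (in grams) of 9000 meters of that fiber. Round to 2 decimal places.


Denier calculation:
Mass in grams = 0.251 mg / 1000 = 0.000251 g
Length in meters = 20.2 cm / 100 = 0.202 m
Linear density = mass / length = 0.000251 / 0.202 = 0.00124257 g/m
Denier = (g/m) * 9000 = 0.00124257 * 9000 = 11.18

11.18


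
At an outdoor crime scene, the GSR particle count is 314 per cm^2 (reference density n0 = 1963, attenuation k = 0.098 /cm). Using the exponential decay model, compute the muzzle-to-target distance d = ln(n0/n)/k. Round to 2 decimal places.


GSR distance calculation:
n0/n = 1963 / 314 = 6.251592
ln(n0/n) = 1.832836
d = 1.832836 / 0.098 = 18.70 cm

18.70


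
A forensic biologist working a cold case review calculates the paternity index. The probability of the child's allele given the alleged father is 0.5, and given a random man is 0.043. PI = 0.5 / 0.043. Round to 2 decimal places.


Paternity Index calculation:
PI = P(allele|father) / P(allele|random)
PI = 0.5 / 0.043
PI = 11.63

11.63


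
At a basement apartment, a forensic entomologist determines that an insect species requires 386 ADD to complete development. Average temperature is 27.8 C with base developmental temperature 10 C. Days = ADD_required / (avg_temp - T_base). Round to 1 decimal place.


Insect development time:
Effective temperature = avg_temp - T_base = 27.8 - 10 = 17.8 C
Days = ADD / effective_temp = 386 / 17.8 = 21.7 days

21.7


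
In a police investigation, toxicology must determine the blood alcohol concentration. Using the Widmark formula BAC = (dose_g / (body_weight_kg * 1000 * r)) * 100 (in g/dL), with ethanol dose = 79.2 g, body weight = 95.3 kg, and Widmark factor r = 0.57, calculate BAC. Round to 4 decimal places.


Applying the Widmark formula:
BAC = (dose_g / (body_wt * 1000 * r)) * 100
Denominator = 95.3 * 1000 * 0.57 = 54321
BAC = (79.2 / 54321) * 100
BAC = 0.1458 g/dL

0.1458


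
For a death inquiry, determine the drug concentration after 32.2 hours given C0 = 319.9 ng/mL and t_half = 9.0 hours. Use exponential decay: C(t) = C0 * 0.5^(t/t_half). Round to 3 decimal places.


Drug concentration decay:
Number of half-lives = t / t_half = 32.2 / 9.0 = 3.577778
Decay factor = 0.5^3.577778 = 0.08374936
C(t) = 319.9 * 0.08374936 = 26.791 ng/mL

26.791


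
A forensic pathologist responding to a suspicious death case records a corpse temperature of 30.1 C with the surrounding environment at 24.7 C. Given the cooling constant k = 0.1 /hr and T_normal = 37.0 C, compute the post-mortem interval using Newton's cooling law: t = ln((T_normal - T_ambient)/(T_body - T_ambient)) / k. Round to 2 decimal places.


Using Newton's law of cooling:
t = ln((T_normal - T_ambient) / (T_body - T_ambient)) / k
T_normal - T_ambient = 12.3
T_body - T_ambient = 5.4
Ratio = 2.277778
ln(ratio) = 0.8232
t = 0.8232 / 0.1 = 8.23 hours

8.23


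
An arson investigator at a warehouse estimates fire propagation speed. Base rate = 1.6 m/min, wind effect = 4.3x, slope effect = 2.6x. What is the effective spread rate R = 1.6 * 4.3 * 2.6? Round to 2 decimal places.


Fire spread rate calculation:
R = R0 * wind_factor * slope_factor
= 1.6 * 4.3 * 2.6
= 6.88 * 2.6
= 17.89 m/min

17.89


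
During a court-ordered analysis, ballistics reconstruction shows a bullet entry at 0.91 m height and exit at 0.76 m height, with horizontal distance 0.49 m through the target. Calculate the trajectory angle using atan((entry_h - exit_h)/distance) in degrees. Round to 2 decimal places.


Bullet trajectory angle:
Height difference = 0.91 - 0.76 = 0.15 m
angle = atan(0.15 / 0.49)
angle = atan(0.306122)
angle = 17.02 degrees

17.02


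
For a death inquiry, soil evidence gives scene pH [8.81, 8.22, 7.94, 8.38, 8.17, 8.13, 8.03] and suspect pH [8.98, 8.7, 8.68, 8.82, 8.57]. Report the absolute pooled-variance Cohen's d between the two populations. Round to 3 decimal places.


Pooled-variance Cohen's d for soil pH comparison:
Scene mean = 57.68 / 7 = 8.24
Suspect mean = 43.75 / 5 = 8.75
Scene sample variance s_s^2 = 0.082667
Suspect sample variance s_c^2 = 0.0244
Pooled variance = ((n_s-1)*s_s^2 + (n_c-1)*s_c^2) / (n_s + n_c - 2) = 0.05936
Pooled SD = sqrt(0.05936) = 0.243639
Mean difference = -0.51
|d| = |-0.51| / 0.243639 = 2.093

2.093


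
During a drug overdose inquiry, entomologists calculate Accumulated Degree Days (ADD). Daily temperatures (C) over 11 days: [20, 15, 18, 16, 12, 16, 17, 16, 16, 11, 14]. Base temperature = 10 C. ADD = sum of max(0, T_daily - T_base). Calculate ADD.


Computing ADD day by day:
Day 1: max(0, 20 - 10) = 10
Day 2: max(0, 15 - 10) = 5
Day 3: max(0, 18 - 10) = 8
Day 4: max(0, 16 - 10) = 6
Day 5: max(0, 12 - 10) = 2
Day 6: max(0, 16 - 10) = 6
Day 7: max(0, 17 - 10) = 7
Day 8: max(0, 16 - 10) = 6
Day 9: max(0, 16 - 10) = 6
Day 10: max(0, 11 - 10) = 1
Day 11: max(0, 14 - 10) = 4
Total ADD = 61

61


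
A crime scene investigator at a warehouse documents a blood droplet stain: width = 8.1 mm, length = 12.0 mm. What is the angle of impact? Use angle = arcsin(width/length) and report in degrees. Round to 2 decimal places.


Blood spatter impact angle calculation:
width / length = 8.1 / 12.0 = 0.675
angle = arcsin(0.675)
angle = 42.45 degrees

42.45


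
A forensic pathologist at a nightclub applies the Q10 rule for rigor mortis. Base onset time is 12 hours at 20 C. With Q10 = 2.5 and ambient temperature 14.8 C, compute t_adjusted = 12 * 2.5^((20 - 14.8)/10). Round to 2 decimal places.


Rigor mortis time adjustment:
Exponent = (T_ref - T_actual) / 10 = (20 - 14.8) / 10 = 0.52
Q10 factor = 2.5^0.52 = 1.61038
t_adjusted = 12 * 1.61038 = 19.32 hours

19.32


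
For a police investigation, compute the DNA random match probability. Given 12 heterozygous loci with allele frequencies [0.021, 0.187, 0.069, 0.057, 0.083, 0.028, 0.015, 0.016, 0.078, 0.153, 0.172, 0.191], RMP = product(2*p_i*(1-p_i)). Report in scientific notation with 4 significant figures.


Computing RMP for 12 loci:
Locus 1: 2 * 0.021 * 0.979 = 0.041118
Locus 2: 2 * 0.187 * 0.813 = 0.304062
Locus 3: 2 * 0.069 * 0.931 = 0.128478
Locus 4: 2 * 0.057 * 0.943 = 0.107502
Locus 5: 2 * 0.083 * 0.917 = 0.152222
Locus 6: 2 * 0.028 * 0.972 = 0.054432
Locus 7: 2 * 0.015 * 0.985 = 0.02955
Locus 8: 2 * 0.016 * 0.984 = 0.031488
Locus 9: 2 * 0.078 * 0.922 = 0.143832
Locus 10: 2 * 0.153 * 0.847 = 0.259182
Locus 11: 2 * 0.172 * 0.828 = 0.284832
Locus 12: 2 * 0.191 * 0.809 = 0.309038
RMP = 4.369e-12

4.369e-12


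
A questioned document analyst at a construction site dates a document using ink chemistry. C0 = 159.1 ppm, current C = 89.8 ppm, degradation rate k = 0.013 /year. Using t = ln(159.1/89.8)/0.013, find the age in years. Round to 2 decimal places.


Document age estimation:
C0/C = 159.1 / 89.8 = 1.771715
ln(C0/C) = 0.571948
t = 0.571948 / 0.013 = 44.00 years

44.00


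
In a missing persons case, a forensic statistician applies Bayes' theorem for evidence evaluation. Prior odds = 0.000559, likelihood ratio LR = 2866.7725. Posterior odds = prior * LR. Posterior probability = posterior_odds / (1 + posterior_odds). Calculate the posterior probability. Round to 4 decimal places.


Bayesian evidence evaluation:
Posterior odds = prior_odds * LR = 0.000559 * 2866.7725 = 1.602526
Posterior probability = posterior_odds / (1 + posterior_odds)
= 1.602526 / (1 + 1.602526)
= 1.602526 / 2.602526
= 0.6158

0.6158


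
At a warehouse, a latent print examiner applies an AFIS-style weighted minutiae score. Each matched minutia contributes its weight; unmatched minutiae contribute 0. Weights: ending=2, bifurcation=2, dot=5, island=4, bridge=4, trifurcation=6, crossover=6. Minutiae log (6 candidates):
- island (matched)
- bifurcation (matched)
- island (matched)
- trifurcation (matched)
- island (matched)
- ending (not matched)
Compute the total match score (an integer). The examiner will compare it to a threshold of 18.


Weighted minutiae match score:
  island: matched, +4 (running total 4)
  bifurcation: matched, +2 (running total 6)
  island: matched, +4 (running total 10)
  trifurcation: matched, +6 (running total 16)
  island: matched, +4 (running total 20)
  ending: not matched, +0
Total score = 20
Threshold = 18; verdict = identification

20


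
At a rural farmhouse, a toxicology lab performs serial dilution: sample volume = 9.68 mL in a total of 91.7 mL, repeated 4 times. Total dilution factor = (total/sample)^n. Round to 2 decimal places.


Dilution factor calculation:
Single dilution = V_total / V_sample = 91.7 / 9.68 ≈ 9.47314
Number of dilutions = 4
Total DF = (91.7 / 9.68)^4 (full precision, rounded at the end) = 8053.34

8053.34


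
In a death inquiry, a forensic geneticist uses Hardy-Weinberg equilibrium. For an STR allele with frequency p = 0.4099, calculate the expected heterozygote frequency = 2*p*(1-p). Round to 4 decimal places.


Hardy-Weinberg heterozygote frequency:
q = 1 - p = 1 - 0.4099 = 0.5901
2pq = 2 * 0.4099 * 0.5901 = 0.4838

0.4838


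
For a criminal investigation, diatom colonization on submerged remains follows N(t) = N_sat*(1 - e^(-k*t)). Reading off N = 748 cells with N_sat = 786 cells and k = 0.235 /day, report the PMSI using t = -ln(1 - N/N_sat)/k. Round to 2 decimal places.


PMSI from diatom colonization curve:
N / N_sat = 748 / 786 = 0.951654
1 - N/N_sat = 0.048346
ln(1 - N/N_sat) = -3.029372
t = -ln(1 - N/N_sat) / k = -(-3.029372) / 0.235 = 12.89 days

12.89


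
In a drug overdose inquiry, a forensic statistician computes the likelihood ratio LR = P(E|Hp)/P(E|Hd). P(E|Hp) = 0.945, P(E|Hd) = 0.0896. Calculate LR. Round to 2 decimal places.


Likelihood ratio calculation:
LR = P(E|Hp) / P(E|Hd)
LR = 0.945 / 0.0896
LR = 10.55

10.55


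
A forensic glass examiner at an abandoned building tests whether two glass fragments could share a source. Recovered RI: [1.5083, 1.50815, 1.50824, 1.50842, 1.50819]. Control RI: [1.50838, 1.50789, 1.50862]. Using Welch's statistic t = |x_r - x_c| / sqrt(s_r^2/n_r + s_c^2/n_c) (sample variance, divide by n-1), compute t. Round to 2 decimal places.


Welch's t-criterion for glass RI comparison:
Recovered mean = sum / n_r = 7.5413 / 5 = 1.50826
Control mean = sum / n_c = 4.52489 / 3 = 1.5082967
Recovered sample variance s_r^2 = 1.115e-08
Control sample variance s_c^2 = 1.38433e-07
Welch SE (unpooled) = sqrt(s_r^2/n_r + s_c^2/n_c) = sqrt(2.23e-09 + 4.61444e-08) = sqrt(4.83744e-08) = 0.000219942
|mean_r - mean_c| = 3.66667e-05
t = 3.66667e-05 / 0.000219942 = 0.17

0.17


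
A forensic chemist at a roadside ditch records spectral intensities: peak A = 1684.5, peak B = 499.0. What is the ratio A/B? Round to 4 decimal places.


Spectral peak ratio:
Peak A = 1684.5 counts
Peak B = 499.0 counts
Ratio = 1684.5 / 499.0 = 3.3758

3.3758


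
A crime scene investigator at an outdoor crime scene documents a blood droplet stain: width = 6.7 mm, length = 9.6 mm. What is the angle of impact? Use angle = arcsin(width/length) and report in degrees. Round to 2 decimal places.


Blood spatter impact angle calculation:
width / length = 6.7 / 9.6 = 0.697917
angle = arcsin(0.697917)
angle = 44.26 degrees

44.26


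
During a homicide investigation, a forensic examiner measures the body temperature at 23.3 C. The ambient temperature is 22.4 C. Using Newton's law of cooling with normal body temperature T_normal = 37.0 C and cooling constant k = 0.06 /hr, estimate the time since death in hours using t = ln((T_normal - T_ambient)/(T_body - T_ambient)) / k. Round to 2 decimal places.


Using Newton's law of cooling:
t = ln((T_normal - T_ambient) / (T_body - T_ambient)) / k
T_normal - T_ambient = 14.6
T_body - T_ambient = 0.9
Ratio = 16.222222
ln(ratio) = 2.786382
t = 2.786382 / 0.06 = 46.44 hours

46.44


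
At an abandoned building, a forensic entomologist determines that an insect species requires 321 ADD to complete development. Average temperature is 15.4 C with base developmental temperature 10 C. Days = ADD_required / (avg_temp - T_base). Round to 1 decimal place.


Insect development time:
Effective temperature = avg_temp - T_base = 15.4 - 10 = 5.4 C
Days = ADD / effective_temp = 321 / 5.4 = 59.4 days

59.4


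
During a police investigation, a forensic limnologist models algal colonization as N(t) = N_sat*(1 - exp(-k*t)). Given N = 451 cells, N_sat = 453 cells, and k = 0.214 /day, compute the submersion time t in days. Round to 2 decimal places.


PMSI from diatom colonization curve:
N / N_sat = 451 / 453 = 0.995585
1 - N/N_sat = 0.004415
ln(1 - N/N_sat) = -5.422747
t = -ln(1 - N/N_sat) / k = -(-5.422747) / 0.214 = 25.34 days

25.34


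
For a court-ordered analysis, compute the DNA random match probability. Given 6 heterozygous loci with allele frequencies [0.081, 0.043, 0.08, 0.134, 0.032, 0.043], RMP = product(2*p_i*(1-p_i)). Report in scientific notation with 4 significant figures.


Computing RMP for 6 loci:
Locus 1: 2 * 0.081 * 0.919 = 0.148878
Locus 2: 2 * 0.043 * 0.957 = 0.082302
Locus 3: 2 * 0.08 * 0.92 = 0.1472
Locus 4: 2 * 0.134 * 0.866 = 0.232088
Locus 5: 2 * 0.032 * 0.968 = 0.061952
Locus 6: 2 * 0.043 * 0.957 = 0.082302
RMP = 2.134e-06

2.134e-06


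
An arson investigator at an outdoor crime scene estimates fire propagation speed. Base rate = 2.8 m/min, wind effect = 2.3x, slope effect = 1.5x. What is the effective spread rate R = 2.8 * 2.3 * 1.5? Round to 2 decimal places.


Fire spread rate calculation:
R = R0 * wind_factor * slope_factor
= 2.8 * 2.3 * 1.5
= 6.44 * 1.5
= 9.66 m/min

9.66


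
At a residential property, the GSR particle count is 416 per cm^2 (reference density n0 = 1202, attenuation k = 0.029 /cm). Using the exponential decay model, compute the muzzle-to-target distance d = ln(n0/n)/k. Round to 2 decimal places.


GSR distance calculation:
n0/n = 1202 / 416 = 2.889423
ln(n0/n) = 1.061057
d = 1.061057 / 0.029 = 36.59 cm

36.59


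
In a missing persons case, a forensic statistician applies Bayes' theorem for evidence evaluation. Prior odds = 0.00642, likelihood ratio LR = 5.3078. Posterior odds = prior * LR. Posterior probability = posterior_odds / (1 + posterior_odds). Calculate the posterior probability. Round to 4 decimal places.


Bayesian evidence evaluation:
Posterior odds = prior_odds * LR = 0.00642 * 5.3078 = 0.03407608
Posterior probability = posterior_odds / (1 + posterior_odds)
= 0.03407608 / (1 + 0.03407608)
= 0.03407608 / 1.03407608
= 0.0330

0.0330


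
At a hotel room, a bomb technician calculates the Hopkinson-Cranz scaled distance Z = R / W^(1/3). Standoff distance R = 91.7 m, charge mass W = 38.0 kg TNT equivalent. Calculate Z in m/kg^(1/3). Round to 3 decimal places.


Scaled distance calculation:
W^(1/3) = 38.0^(1/3) = 3.361975
Z = R / W^(1/3) = 91.7 / 3.361975
Z = 27.276 m/kg^(1/3)

27.276


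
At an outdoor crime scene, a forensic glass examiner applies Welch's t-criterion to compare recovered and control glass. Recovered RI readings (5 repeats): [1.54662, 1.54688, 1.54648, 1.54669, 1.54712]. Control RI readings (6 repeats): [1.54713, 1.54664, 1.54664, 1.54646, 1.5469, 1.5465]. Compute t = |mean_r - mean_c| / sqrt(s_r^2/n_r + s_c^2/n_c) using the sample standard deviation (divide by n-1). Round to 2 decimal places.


Welch's t-criterion for glass RI comparison:
Recovered mean = sum / n_r = 7.73379 / 5 = 1.546758
Control mean = sum / n_c = 9.28027 / 6 = 1.5467117
Recovered sample variance s_r^2 = 6.172e-08
Control sample variance s_c^2 = 6.57767e-08
Welch SE (unpooled) = sqrt(s_r^2/n_r + s_c^2/n_c) = sqrt(1.2344e-08 + 1.09628e-08) = sqrt(2.33068e-08) = 0.000152666
|mean_r - mean_c| = 4.63333e-05
t = 4.63333e-05 / 0.000152666 = 0.30

0.30


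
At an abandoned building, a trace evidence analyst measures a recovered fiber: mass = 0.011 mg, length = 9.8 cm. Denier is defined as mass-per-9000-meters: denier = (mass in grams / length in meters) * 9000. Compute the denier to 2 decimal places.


Denier calculation:
Mass in grams = 0.011 mg / 1000 = 0.000011 g
Length in meters = 9.8 cm / 100 = 0.098 m
Linear density = mass / length = 0.000011 / 0.098 = 0.00011224 g/m
Denier = (g/m) * 9000 = 0.00011224 * 9000 = 1.01

1.01


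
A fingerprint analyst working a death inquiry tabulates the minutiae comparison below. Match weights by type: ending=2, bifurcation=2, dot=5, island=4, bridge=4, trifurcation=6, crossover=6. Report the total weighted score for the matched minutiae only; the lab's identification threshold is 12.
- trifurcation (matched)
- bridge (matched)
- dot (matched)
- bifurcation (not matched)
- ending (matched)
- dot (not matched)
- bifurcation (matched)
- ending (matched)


Weighted minutiae match score:
  trifurcation: matched, +6 (running total 6)
  bridge: matched, +4 (running total 10)
  dot: matched, +5 (running total 15)
  bifurcation: not matched, +0
  ending: matched, +2 (running total 17)
  dot: not matched, +0
  bifurcation: matched, +2 (running total 19)
  ending: matched, +2 (running total 21)
Total score = 21
Threshold = 12; verdict = identification

21


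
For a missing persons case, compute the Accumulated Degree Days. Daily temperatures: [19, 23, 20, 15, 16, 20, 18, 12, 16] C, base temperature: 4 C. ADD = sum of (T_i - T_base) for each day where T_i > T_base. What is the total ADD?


Computing ADD day by day:
Day 1: max(0, 19 - 4) = 15
Day 2: max(0, 23 - 4) = 19
Day 3: max(0, 20 - 4) = 16
Day 4: max(0, 15 - 4) = 11
Day 5: max(0, 16 - 4) = 12
Day 6: max(0, 20 - 4) = 16
Day 7: max(0, 18 - 4) = 14
Day 8: max(0, 12 - 4) = 8
Day 9: max(0, 16 - 4) = 12
Total ADD = 123

123


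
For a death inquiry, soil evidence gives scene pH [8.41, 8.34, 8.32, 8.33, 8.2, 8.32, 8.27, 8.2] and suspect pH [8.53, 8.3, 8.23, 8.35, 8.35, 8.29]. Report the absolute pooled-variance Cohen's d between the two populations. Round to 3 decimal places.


Pooled-variance Cohen's d for soil pH comparison:
Scene mean = 66.39 / 8 = 8.29875
Suspect mean = 50.05 / 6 = 8.341667
Scene sample variance s_s^2 = 0.005184
Suspect sample variance s_c^2 = 0.010497
Pooled variance = ((n_s-1)*s_s^2 + (n_c-1)*s_c^2) / (n_s + n_c - 2) = 0.007398
Pooled SD = sqrt(0.007398) = 0.086012
Mean difference = -0.042917
|d| = |-0.042917| / 0.086012 = 0.499

0.499


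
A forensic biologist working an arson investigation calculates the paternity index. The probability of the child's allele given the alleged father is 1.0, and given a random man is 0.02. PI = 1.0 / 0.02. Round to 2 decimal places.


Paternity Index calculation:
PI = P(allele|father) / P(allele|random)
PI = 1.0 / 0.02
PI = 50.00

50.00


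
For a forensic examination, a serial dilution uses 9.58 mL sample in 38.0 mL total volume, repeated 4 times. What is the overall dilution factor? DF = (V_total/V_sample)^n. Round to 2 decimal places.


Dilution factor calculation:
Single dilution = V_total / V_sample = 38.0 / 9.58 ≈ 3.966597
Number of dilutions = 4
Total DF = (38.0 / 9.58)^4 (full precision, rounded at the end) = 247.56

247.56
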